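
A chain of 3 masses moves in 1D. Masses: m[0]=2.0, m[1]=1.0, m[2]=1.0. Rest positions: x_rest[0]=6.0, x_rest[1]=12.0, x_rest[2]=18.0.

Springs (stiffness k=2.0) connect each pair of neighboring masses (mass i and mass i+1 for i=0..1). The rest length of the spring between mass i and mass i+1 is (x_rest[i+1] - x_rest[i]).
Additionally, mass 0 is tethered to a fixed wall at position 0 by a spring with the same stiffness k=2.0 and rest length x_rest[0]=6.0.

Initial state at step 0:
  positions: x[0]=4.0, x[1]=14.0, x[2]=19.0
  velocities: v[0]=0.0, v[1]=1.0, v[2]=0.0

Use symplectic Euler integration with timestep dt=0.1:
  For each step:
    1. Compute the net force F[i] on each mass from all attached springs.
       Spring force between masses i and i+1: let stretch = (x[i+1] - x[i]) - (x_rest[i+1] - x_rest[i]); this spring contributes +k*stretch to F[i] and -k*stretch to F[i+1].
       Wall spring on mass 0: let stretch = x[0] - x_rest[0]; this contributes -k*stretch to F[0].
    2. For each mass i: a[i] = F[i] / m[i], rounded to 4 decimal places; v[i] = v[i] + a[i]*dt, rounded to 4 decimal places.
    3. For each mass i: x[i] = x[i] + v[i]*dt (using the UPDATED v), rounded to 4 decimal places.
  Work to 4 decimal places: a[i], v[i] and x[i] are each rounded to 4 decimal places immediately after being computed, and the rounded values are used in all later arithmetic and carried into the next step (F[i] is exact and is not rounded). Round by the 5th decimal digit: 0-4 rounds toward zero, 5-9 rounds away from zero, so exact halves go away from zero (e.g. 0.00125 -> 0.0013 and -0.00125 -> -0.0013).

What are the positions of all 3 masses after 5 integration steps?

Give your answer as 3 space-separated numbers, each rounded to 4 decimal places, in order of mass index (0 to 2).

Step 0: x=[4.0000 14.0000 19.0000] v=[0.0000 1.0000 0.0000]
Step 1: x=[4.0600 14.0000 19.0200] v=[0.6000 0.0000 0.2000]
Step 2: x=[4.1788 13.9016 19.0596] v=[1.1880 -0.9840 0.3960]
Step 3: x=[4.3530 13.7119 19.1160] v=[1.7424 -1.8970 0.5644]
Step 4: x=[4.5773 13.4431 19.1844] v=[2.2430 -2.6880 0.6836]
Step 5: x=[4.8445 13.1118 19.2579] v=[2.6719 -3.3129 0.7353]

Answer: 4.8445 13.1118 19.2579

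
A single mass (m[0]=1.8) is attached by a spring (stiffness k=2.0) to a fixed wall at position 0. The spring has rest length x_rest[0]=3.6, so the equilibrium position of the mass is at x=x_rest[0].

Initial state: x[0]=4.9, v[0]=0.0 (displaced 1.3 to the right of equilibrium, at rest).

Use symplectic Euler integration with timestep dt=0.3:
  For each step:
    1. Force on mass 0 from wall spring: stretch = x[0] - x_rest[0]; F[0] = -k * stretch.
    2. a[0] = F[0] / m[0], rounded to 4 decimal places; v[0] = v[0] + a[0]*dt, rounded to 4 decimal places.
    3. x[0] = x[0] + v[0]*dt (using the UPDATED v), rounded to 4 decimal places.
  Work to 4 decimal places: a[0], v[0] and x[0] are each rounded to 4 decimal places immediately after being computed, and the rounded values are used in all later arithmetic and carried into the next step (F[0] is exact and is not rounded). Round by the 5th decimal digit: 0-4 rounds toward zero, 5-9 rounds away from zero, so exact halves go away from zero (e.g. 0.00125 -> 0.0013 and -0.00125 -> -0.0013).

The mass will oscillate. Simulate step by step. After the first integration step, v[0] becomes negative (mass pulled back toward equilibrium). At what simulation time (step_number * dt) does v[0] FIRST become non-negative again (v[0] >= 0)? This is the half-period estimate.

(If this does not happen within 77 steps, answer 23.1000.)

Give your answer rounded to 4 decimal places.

Step 0: x=[4.9000] v=[0.0000]
Step 1: x=[4.7700] v=[-0.4333]
Step 2: x=[4.5230] v=[-0.8233]
Step 3: x=[4.1837] v=[-1.1310]
Step 4: x=[3.7860] v=[-1.3256]
Step 5: x=[3.3697] v=[-1.3876]
Step 6: x=[2.9765] v=[-1.3108]
Step 7: x=[2.6456] v=[-1.1030]
Step 8: x=[2.4101] v=[-0.7849]
Step 9: x=[2.2936] v=[-0.3883]
Step 10: x=[2.3078] v=[0.0472]
First v>=0 after going negative at step 10, time=3.0000

Answer: 3.0000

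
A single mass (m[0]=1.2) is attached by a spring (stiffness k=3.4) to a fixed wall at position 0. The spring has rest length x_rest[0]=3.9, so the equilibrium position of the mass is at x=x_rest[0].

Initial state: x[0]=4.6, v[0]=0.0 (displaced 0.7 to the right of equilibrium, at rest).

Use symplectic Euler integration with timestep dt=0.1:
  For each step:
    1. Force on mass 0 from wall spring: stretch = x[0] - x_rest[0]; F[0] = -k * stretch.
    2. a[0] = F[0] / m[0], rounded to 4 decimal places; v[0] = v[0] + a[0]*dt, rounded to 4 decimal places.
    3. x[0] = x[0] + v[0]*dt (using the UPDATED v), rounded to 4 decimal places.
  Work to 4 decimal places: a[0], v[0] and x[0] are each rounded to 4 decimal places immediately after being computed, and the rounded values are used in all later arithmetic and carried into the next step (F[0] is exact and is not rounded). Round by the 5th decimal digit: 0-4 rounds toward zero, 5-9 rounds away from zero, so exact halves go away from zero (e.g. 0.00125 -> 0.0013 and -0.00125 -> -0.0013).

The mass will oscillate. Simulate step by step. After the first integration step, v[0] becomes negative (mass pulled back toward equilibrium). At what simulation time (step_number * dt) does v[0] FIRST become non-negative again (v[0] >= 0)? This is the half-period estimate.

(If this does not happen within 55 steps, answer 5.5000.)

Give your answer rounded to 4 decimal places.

Step 0: x=[4.6000] v=[0.0000]
Step 1: x=[4.5802] v=[-0.1983]
Step 2: x=[4.5411] v=[-0.3910]
Step 3: x=[4.4838] v=[-0.5727]
Step 4: x=[4.4100] v=[-0.7381]
Step 5: x=[4.3217] v=[-0.8826]
Step 6: x=[4.2215] v=[-1.0021]
Step 7: x=[4.1122] v=[-1.0932]
Step 8: x=[3.9969] v=[-1.1533]
Step 9: x=[3.8788] v=[-1.1808]
Step 10: x=[3.7613] v=[-1.1748]
Step 11: x=[3.6478] v=[-1.1355]
Step 12: x=[3.5414] v=[-1.0640]
Step 13: x=[3.4452] v=[-0.9624]
Step 14: x=[3.3619] v=[-0.8335]
Step 15: x=[3.2938] v=[-0.6810]
Step 16: x=[3.2429] v=[-0.5092]
Step 17: x=[3.2106] v=[-0.3230]
Step 18: x=[3.1978] v=[-0.1277]
Step 19: x=[3.2049] v=[0.0713]
First v>=0 after going negative at step 19, time=1.9000

Answer: 1.9000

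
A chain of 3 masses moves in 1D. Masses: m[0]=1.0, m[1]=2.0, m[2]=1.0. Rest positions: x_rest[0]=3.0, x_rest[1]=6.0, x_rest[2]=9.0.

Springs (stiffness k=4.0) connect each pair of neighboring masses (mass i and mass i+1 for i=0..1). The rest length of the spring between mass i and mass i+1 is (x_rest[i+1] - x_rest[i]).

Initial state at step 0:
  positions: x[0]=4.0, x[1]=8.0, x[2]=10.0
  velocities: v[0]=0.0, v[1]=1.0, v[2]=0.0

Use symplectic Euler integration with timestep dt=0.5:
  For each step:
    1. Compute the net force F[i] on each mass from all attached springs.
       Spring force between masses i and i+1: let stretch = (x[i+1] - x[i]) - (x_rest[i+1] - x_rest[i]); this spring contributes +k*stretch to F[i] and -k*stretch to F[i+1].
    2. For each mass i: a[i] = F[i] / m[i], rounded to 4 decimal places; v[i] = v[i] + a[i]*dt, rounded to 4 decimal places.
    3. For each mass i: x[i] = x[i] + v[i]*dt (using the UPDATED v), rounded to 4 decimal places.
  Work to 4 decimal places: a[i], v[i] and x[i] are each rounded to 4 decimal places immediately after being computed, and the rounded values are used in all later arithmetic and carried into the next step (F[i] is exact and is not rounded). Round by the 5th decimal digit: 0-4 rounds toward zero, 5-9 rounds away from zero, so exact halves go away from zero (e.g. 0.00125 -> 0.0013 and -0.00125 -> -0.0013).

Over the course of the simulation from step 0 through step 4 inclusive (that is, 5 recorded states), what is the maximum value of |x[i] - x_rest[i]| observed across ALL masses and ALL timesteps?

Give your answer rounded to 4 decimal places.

Step 0: x=[4.0000 8.0000 10.0000] v=[0.0000 1.0000 0.0000]
Step 1: x=[5.0000 7.5000 11.0000] v=[2.0000 -1.0000 2.0000]
Step 2: x=[5.5000 7.5000 11.5000] v=[1.0000 0.0000 1.0000]
Step 3: x=[5.0000 8.5000 11.0000] v=[-1.0000 2.0000 -1.0000]
Step 4: x=[5.0000 9.0000 11.0000] v=[0.0000 1.0000 0.0000]
Max displacement = 3.0000

Answer: 3.0000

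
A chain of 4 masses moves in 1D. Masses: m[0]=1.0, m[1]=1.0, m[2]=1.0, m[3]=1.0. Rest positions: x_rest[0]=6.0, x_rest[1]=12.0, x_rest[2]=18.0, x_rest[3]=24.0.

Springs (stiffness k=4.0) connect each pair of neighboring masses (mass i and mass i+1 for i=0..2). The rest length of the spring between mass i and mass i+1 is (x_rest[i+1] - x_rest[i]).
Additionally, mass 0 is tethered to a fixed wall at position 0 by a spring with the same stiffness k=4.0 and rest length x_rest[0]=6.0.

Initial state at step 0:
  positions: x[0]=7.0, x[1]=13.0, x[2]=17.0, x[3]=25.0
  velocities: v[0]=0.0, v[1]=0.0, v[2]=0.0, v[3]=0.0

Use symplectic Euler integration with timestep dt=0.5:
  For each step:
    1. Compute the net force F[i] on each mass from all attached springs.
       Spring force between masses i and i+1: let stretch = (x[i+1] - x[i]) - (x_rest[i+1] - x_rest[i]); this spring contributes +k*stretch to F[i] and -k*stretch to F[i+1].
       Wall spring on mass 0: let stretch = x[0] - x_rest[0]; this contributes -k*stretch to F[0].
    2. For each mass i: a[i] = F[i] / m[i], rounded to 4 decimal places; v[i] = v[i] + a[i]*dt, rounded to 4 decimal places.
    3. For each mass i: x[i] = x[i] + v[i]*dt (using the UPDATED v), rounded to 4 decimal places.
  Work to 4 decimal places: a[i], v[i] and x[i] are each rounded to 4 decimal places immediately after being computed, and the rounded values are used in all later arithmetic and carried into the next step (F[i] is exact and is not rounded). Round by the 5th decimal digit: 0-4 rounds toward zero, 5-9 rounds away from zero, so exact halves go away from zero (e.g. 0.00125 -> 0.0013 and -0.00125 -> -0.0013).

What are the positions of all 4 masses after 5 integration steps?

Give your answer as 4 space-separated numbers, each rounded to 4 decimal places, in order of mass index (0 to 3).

Answer: 4.0000 14.0000 18.0000 23.0000

Derivation:
Step 0: x=[7.0000 13.0000 17.0000 25.0000] v=[0.0000 0.0000 0.0000 0.0000]
Step 1: x=[6.0000 11.0000 21.0000 23.0000] v=[-2.0000 -4.0000 8.0000 -4.0000]
Step 2: x=[4.0000 14.0000 17.0000 25.0000] v=[-4.0000 6.0000 -8.0000 4.0000]
Step 3: x=[8.0000 10.0000 18.0000 25.0000] v=[8.0000 -8.0000 2.0000 0.0000]
Step 4: x=[6.0000 12.0000 18.0000 24.0000] v=[-4.0000 4.0000 0.0000 -2.0000]
Step 5: x=[4.0000 14.0000 18.0000 23.0000] v=[-4.0000 4.0000 0.0000 -2.0000]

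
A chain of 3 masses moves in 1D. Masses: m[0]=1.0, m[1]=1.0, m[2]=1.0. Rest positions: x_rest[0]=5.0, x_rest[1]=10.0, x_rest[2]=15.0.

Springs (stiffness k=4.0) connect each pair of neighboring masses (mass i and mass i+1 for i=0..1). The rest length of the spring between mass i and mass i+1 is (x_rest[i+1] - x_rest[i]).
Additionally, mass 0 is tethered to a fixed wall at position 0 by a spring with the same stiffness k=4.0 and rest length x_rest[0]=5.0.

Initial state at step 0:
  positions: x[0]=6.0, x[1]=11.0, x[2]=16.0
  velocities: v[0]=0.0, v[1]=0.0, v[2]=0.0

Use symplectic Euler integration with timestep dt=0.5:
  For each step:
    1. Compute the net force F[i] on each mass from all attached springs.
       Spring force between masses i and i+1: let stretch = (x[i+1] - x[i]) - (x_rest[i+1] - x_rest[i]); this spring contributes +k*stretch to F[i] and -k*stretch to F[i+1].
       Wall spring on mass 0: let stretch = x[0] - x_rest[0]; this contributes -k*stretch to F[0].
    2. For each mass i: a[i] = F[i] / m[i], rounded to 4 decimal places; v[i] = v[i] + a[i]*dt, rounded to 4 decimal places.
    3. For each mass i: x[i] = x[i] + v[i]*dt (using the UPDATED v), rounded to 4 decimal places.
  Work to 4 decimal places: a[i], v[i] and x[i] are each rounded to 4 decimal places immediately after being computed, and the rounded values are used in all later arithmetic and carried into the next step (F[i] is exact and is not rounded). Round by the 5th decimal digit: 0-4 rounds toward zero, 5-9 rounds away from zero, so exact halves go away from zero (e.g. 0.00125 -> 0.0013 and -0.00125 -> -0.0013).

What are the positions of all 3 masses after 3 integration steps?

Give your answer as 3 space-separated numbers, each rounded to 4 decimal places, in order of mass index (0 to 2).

Answer: 5.0000 10.0000 15.0000

Derivation:
Step 0: x=[6.0000 11.0000 16.0000] v=[0.0000 0.0000 0.0000]
Step 1: x=[5.0000 11.0000 16.0000] v=[-2.0000 0.0000 0.0000]
Step 2: x=[5.0000 10.0000 16.0000] v=[0.0000 -2.0000 0.0000]
Step 3: x=[5.0000 10.0000 15.0000] v=[0.0000 0.0000 -2.0000]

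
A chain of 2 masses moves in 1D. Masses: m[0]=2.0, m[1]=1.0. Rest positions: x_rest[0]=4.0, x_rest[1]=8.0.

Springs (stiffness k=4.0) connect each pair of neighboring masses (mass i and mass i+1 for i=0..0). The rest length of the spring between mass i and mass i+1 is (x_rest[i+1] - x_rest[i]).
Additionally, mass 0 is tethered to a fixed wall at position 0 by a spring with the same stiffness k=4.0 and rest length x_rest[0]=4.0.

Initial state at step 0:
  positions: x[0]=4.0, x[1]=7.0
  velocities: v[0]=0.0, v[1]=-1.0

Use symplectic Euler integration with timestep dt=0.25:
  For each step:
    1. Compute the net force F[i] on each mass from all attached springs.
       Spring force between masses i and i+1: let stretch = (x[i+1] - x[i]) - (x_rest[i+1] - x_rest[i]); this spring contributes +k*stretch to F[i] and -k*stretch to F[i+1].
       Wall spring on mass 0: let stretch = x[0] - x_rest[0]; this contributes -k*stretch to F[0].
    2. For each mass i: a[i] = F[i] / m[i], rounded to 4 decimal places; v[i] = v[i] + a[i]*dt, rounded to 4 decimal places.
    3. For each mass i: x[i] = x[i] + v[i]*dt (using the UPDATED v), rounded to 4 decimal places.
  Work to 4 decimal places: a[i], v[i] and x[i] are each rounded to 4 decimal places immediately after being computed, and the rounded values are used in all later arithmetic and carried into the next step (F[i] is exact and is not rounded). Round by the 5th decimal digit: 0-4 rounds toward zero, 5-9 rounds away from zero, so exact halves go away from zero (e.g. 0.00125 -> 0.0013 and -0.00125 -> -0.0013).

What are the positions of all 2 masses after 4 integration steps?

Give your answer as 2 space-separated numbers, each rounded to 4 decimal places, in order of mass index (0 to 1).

Answer: 3.2822 7.8448

Derivation:
Step 0: x=[4.0000 7.0000] v=[0.0000 -1.0000]
Step 1: x=[3.8750 7.0000] v=[-0.5000 0.0000]
Step 2: x=[3.6563 7.2188] v=[-0.8750 0.8750]
Step 3: x=[3.4258 7.5469] v=[-0.9219 1.3125]
Step 4: x=[3.2822 7.8448] v=[-0.5743 1.1914]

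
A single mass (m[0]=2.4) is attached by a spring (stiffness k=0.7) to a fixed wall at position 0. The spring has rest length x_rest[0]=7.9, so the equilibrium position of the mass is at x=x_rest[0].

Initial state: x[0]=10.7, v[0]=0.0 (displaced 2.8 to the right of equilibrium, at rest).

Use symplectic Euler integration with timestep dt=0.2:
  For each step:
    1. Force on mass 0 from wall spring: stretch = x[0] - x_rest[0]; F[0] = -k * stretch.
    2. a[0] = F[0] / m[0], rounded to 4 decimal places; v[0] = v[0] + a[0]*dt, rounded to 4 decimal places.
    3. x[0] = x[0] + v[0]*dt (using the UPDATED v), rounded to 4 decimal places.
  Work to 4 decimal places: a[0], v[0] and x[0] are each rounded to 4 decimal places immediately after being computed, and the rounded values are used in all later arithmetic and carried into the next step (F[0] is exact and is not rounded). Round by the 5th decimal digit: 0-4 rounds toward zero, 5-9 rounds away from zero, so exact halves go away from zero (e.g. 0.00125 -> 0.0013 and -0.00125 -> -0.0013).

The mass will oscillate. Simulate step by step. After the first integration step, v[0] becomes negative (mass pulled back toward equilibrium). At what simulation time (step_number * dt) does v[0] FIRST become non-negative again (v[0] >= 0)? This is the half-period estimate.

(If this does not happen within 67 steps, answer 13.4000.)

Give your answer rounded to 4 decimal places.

Step 0: x=[10.7000] v=[0.0000]
Step 1: x=[10.6673] v=[-0.1633]
Step 2: x=[10.6024] v=[-0.3247]
Step 3: x=[10.5059] v=[-0.4823]
Step 4: x=[10.3790] v=[-0.6343]
Step 5: x=[10.2232] v=[-0.7789]
Step 6: x=[10.0403] v=[-0.9144]
Step 7: x=[9.8324] v=[-1.0393]
Step 8: x=[9.6020] v=[-1.1520]
Step 9: x=[9.3517] v=[-1.2513]
Step 10: x=[9.0845] v=[-1.3360]
Step 11: x=[8.8035] v=[-1.4051]
Step 12: x=[8.5119] v=[-1.4578]
Step 13: x=[8.2132] v=[-1.4935]
Step 14: x=[7.9108] v=[-1.5118]
Step 15: x=[7.6083] v=[-1.5124]
Step 16: x=[7.3092] v=[-1.4954]
Step 17: x=[7.0170] v=[-1.4609]
Step 18: x=[6.7351] v=[-1.4094]
Step 19: x=[6.4668] v=[-1.3414]
Step 20: x=[6.2152] v=[-1.2578]
Step 21: x=[5.9833] v=[-1.1595]
Step 22: x=[5.7738] v=[-1.0477]
Step 23: x=[5.5891] v=[-0.9237]
Step 24: x=[5.4313] v=[-0.7889]
Step 25: x=[5.3023] v=[-0.6449]
Step 26: x=[5.2036] v=[-0.4934]
Step 27: x=[5.1364] v=[-0.3361]
Step 28: x=[5.1014] v=[-0.1749]
Step 29: x=[5.0991] v=[-0.0116]
Step 30: x=[5.1295] v=[0.1518]
First v>=0 after going negative at step 30, time=6.0000

Answer: 6.0000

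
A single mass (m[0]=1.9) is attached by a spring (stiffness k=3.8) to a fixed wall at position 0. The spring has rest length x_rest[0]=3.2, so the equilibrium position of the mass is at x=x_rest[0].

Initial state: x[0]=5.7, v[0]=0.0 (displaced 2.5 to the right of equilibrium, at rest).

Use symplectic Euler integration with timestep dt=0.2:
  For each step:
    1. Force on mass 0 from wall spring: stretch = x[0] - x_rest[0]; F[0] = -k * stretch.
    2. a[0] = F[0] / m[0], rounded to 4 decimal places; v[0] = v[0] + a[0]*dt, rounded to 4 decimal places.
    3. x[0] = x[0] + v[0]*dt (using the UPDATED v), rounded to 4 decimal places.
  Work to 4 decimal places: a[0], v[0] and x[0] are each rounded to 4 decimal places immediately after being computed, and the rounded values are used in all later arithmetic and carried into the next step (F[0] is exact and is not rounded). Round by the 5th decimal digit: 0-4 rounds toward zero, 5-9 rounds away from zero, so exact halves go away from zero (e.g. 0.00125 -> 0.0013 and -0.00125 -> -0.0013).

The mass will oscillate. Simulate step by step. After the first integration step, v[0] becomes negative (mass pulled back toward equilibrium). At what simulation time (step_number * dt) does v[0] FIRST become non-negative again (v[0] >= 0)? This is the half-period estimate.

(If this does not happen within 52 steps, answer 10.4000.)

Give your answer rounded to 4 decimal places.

Step 0: x=[5.7000] v=[0.0000]
Step 1: x=[5.5000] v=[-1.0000]
Step 2: x=[5.1160] v=[-1.9200]
Step 3: x=[4.5787] v=[-2.6864]
Step 4: x=[3.9311] v=[-3.2379]
Step 5: x=[3.2250] v=[-3.5303]
Step 6: x=[2.5169] v=[-3.5403]
Step 7: x=[1.8635] v=[-3.2671]
Step 8: x=[1.3170] v=[-2.7325]
Step 9: x=[0.9211] v=[-1.9793]
Step 10: x=[0.7076] v=[-1.0677]
Step 11: x=[0.6935] v=[-0.0707]
Step 12: x=[0.8799] v=[0.9319]
First v>=0 after going negative at step 12, time=2.4000

Answer: 2.4000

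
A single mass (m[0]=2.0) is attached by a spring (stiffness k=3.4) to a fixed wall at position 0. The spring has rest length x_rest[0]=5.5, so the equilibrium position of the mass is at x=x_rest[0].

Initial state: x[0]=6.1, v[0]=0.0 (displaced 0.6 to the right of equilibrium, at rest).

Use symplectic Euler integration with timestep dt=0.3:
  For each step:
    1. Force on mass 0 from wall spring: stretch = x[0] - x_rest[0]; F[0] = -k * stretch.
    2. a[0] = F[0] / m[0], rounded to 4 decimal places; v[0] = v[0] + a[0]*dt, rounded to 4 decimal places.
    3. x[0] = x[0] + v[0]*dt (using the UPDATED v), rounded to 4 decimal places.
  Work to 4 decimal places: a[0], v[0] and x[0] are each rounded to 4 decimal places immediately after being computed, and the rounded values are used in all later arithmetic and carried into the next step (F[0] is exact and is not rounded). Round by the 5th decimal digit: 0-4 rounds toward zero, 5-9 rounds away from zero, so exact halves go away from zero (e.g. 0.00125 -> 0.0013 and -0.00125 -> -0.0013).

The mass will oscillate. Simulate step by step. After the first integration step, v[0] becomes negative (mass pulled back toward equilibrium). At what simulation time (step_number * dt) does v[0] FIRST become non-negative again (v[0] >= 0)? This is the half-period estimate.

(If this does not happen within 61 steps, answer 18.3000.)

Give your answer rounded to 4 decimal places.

Answer: 2.4000

Derivation:
Step 0: x=[6.1000] v=[0.0000]
Step 1: x=[6.0082] v=[-0.3060]
Step 2: x=[5.8386] v=[-0.5652]
Step 3: x=[5.6172] v=[-0.7379]
Step 4: x=[5.3779] v=[-0.7977]
Step 5: x=[5.1573] v=[-0.7354]
Step 6: x=[4.9891] v=[-0.5606]
Step 7: x=[4.8991] v=[-0.3001]
Step 8: x=[4.9010] v=[0.0064]
First v>=0 after going negative at step 8, time=2.4000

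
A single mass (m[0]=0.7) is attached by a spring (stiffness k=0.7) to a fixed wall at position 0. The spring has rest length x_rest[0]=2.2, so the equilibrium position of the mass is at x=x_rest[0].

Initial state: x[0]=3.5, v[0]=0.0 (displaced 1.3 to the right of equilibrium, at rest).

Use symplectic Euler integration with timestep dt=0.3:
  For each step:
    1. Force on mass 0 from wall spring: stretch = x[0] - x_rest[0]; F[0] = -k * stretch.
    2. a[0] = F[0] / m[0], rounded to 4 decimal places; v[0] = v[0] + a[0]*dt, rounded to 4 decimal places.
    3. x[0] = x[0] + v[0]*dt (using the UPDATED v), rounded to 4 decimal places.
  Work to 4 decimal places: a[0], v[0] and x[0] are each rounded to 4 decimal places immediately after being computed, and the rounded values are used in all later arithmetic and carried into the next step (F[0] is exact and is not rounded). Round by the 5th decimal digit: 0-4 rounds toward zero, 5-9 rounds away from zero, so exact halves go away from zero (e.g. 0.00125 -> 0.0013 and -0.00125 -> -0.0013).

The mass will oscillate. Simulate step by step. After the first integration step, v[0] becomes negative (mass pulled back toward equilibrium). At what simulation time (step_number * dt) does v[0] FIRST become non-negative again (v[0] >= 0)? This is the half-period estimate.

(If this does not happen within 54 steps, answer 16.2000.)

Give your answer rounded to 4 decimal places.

Step 0: x=[3.5000] v=[0.0000]
Step 1: x=[3.3830] v=[-0.3900]
Step 2: x=[3.1595] v=[-0.7449]
Step 3: x=[2.8497] v=[-1.0328]
Step 4: x=[2.4814] v=[-1.2277]
Step 5: x=[2.0878] v=[-1.3121]
Step 6: x=[1.7043] v=[-1.2784]
Step 7: x=[1.3654] v=[-1.1297]
Step 8: x=[1.1016] v=[-0.8793]
Step 9: x=[0.9367] v=[-0.5498]
Step 10: x=[0.8855] v=[-0.1708]
Step 11: x=[0.9526] v=[0.2236]
First v>=0 after going negative at step 11, time=3.3000

Answer: 3.3000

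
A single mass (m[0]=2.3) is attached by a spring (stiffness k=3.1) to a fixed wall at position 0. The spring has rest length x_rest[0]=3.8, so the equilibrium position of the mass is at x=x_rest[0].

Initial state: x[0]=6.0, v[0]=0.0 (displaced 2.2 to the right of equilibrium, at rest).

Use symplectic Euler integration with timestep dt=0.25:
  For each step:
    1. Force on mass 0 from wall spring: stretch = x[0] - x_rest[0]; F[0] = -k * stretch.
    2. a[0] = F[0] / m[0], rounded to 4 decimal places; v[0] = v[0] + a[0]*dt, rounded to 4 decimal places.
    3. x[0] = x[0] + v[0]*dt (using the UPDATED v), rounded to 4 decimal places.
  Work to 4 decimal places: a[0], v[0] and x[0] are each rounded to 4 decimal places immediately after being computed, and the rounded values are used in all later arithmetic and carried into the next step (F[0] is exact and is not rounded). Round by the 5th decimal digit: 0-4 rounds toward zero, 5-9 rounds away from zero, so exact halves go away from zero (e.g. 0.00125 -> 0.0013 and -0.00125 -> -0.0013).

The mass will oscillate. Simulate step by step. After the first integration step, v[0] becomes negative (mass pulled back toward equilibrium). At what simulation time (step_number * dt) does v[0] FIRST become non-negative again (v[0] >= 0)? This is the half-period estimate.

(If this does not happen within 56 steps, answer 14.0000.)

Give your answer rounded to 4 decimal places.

Step 0: x=[6.0000] v=[0.0000]
Step 1: x=[5.8147] v=[-0.7413]
Step 2: x=[5.4597] v=[-1.4202]
Step 3: x=[4.9648] v=[-1.9795]
Step 4: x=[4.3718] v=[-2.3720]
Step 5: x=[3.7306] v=[-2.5647]
Step 6: x=[3.0953] v=[-2.5413]
Step 7: x=[2.5193] v=[-2.3039]
Step 8: x=[2.0512] v=[-1.8724]
Step 9: x=[1.7304] v=[-1.2831]
Step 10: x=[1.5840] v=[-0.5857]
Step 11: x=[1.6243] v=[0.1610]
First v>=0 after going negative at step 11, time=2.7500

Answer: 2.7500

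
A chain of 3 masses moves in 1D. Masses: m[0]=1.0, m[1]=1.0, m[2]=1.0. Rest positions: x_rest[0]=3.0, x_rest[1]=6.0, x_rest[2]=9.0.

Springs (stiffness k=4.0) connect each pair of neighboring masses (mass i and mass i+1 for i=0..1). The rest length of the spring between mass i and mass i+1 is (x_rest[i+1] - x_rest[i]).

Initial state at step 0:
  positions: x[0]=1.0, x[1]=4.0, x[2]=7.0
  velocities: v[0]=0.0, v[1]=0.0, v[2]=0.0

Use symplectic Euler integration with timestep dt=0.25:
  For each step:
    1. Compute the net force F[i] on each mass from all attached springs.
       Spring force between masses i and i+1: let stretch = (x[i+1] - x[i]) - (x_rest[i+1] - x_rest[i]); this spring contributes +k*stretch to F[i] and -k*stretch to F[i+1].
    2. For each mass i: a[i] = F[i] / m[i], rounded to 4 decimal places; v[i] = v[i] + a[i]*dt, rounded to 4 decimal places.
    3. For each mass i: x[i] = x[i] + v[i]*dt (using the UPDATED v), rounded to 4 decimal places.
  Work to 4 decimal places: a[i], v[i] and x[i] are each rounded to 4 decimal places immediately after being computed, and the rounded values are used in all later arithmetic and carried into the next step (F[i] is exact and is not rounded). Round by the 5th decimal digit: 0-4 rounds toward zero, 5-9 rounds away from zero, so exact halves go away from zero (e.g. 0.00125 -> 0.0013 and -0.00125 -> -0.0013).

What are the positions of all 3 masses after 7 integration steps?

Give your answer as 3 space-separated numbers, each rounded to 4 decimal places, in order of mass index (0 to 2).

Step 0: x=[1.0000 4.0000 7.0000] v=[0.0000 0.0000 0.0000]
Step 1: x=[1.0000 4.0000 7.0000] v=[0.0000 0.0000 0.0000]
Step 2: x=[1.0000 4.0000 7.0000] v=[0.0000 0.0000 0.0000]
Step 3: x=[1.0000 4.0000 7.0000] v=[0.0000 0.0000 0.0000]
Step 4: x=[1.0000 4.0000 7.0000] v=[0.0000 0.0000 0.0000]
Step 5: x=[1.0000 4.0000 7.0000] v=[0.0000 0.0000 0.0000]
Step 6: x=[1.0000 4.0000 7.0000] v=[0.0000 0.0000 0.0000]
Step 7: x=[1.0000 4.0000 7.0000] v=[0.0000 0.0000 0.0000]

Answer: 1.0000 4.0000 7.0000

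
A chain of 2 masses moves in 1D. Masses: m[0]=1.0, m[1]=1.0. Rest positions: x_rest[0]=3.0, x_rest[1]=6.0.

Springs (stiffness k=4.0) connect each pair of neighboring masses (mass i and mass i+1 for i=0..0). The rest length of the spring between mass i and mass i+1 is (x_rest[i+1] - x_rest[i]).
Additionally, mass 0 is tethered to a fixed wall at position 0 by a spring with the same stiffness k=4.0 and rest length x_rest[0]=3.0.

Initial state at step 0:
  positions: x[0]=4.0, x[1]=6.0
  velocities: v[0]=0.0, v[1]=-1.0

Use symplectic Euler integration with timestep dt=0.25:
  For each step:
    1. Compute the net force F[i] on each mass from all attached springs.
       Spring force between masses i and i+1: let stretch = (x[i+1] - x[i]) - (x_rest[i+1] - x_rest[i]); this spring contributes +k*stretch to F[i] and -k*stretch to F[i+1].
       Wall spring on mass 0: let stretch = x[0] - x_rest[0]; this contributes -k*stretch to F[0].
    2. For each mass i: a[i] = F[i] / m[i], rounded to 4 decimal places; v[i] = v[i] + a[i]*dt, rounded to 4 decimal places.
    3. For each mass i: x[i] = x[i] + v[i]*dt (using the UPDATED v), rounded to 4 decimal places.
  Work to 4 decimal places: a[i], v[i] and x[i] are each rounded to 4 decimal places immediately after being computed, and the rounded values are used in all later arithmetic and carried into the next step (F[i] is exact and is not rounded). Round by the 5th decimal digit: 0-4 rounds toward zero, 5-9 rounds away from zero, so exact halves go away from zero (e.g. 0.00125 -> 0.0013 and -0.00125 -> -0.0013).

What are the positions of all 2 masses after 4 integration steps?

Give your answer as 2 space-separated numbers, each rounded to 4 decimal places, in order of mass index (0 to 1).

Answer: 2.0235 5.9376

Derivation:
Step 0: x=[4.0000 6.0000] v=[0.0000 -1.0000]
Step 1: x=[3.5000 6.0000] v=[-2.0000 0.0000]
Step 2: x=[2.7500 6.1250] v=[-3.0000 0.5000]
Step 3: x=[2.1563 6.1563] v=[-2.3750 0.1250]
Step 4: x=[2.0235 5.9376] v=[-0.5313 -0.8750]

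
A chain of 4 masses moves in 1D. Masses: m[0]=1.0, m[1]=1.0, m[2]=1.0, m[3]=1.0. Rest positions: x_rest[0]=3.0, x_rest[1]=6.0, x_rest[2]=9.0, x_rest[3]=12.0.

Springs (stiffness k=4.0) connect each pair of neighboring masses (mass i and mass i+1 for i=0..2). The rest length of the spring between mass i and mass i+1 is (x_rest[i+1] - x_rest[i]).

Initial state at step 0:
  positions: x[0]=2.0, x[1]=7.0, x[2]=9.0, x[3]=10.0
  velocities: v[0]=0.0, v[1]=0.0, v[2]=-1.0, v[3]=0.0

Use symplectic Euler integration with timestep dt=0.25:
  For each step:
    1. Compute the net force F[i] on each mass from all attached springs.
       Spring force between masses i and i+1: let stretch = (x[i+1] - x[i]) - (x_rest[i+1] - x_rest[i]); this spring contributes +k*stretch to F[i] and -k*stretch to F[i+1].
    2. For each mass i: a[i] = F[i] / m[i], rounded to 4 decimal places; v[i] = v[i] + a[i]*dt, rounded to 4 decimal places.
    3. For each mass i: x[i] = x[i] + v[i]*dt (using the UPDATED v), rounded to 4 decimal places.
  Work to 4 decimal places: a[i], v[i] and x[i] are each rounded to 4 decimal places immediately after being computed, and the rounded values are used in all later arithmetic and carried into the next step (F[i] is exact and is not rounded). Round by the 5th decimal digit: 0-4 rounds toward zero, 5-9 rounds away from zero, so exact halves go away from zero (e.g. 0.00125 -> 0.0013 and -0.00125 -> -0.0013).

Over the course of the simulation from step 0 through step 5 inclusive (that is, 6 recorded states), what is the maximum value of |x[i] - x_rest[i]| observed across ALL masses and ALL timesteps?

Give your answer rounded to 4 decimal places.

Step 0: x=[2.0000 7.0000 9.0000 10.0000] v=[0.0000 0.0000 -1.0000 0.0000]
Step 1: x=[2.5000 6.2500 8.5000 10.5000] v=[2.0000 -3.0000 -2.0000 2.0000]
Step 2: x=[3.1875 5.1250 7.9375 11.2500] v=[2.7500 -4.5000 -2.2500 3.0000]
Step 3: x=[3.6094 4.2188 7.5000 11.9219] v=[1.6875 -3.6250 -1.7500 2.6875]
Step 4: x=[3.4336 3.9805 7.3477 12.2383] v=[-0.7031 -0.9532 -0.6093 1.2656]
Step 5: x=[2.6446 4.4473 7.5762 12.0821] v=[-3.1562 1.8671 0.9141 -0.6250]
Max displacement = 2.0195

Answer: 2.0195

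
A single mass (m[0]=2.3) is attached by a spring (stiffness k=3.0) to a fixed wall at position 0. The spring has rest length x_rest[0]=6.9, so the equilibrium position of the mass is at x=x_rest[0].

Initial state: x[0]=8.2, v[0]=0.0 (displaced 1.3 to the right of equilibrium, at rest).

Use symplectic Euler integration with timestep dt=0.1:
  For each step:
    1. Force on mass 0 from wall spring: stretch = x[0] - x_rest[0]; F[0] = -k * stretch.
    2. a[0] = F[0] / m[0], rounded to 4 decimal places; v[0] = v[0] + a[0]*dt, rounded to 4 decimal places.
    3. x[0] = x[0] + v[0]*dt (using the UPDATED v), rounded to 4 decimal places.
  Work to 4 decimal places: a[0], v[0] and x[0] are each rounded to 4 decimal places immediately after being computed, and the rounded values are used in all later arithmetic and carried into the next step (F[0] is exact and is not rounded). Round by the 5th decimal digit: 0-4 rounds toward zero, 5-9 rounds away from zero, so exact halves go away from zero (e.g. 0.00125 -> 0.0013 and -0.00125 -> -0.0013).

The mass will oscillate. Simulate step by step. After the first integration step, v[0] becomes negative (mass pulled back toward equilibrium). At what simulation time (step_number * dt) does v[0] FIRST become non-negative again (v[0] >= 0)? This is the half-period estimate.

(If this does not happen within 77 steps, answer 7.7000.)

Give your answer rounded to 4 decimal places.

Step 0: x=[8.2000] v=[0.0000]
Step 1: x=[8.1830] v=[-0.1696]
Step 2: x=[8.1493] v=[-0.3370]
Step 3: x=[8.0993] v=[-0.5000]
Step 4: x=[8.0337] v=[-0.6564]
Step 5: x=[7.9533] v=[-0.8043]
Step 6: x=[7.8591] v=[-0.9417]
Step 7: x=[7.7524] v=[-1.0668]
Step 8: x=[7.6346] v=[-1.1780]
Step 9: x=[7.5072] v=[-1.2738]
Step 10: x=[7.3719] v=[-1.3530]
Step 11: x=[7.2304] v=[-1.4146]
Step 12: x=[7.0846] v=[-1.4577]
Step 13: x=[6.9364] v=[-1.4818]
Step 14: x=[6.7877] v=[-1.4866]
Step 15: x=[6.6405] v=[-1.4720]
Step 16: x=[6.4967] v=[-1.4382]
Step 17: x=[6.3581] v=[-1.3856]
Step 18: x=[6.2266] v=[-1.3149]
Step 19: x=[6.1039] v=[-1.2271]
Step 20: x=[5.9916] v=[-1.1233]
Step 21: x=[5.8911] v=[-1.0048]
Step 22: x=[5.8038] v=[-0.8732]
Step 23: x=[5.7308] v=[-0.7302]
Step 24: x=[5.6730] v=[-0.5777]
Step 25: x=[5.6312] v=[-0.4177]
Step 26: x=[5.6060] v=[-0.2522]
Step 27: x=[5.5977] v=[-0.0834]
Step 28: x=[5.6064] v=[0.0865]
First v>=0 after going negative at step 28, time=2.8000

Answer: 2.8000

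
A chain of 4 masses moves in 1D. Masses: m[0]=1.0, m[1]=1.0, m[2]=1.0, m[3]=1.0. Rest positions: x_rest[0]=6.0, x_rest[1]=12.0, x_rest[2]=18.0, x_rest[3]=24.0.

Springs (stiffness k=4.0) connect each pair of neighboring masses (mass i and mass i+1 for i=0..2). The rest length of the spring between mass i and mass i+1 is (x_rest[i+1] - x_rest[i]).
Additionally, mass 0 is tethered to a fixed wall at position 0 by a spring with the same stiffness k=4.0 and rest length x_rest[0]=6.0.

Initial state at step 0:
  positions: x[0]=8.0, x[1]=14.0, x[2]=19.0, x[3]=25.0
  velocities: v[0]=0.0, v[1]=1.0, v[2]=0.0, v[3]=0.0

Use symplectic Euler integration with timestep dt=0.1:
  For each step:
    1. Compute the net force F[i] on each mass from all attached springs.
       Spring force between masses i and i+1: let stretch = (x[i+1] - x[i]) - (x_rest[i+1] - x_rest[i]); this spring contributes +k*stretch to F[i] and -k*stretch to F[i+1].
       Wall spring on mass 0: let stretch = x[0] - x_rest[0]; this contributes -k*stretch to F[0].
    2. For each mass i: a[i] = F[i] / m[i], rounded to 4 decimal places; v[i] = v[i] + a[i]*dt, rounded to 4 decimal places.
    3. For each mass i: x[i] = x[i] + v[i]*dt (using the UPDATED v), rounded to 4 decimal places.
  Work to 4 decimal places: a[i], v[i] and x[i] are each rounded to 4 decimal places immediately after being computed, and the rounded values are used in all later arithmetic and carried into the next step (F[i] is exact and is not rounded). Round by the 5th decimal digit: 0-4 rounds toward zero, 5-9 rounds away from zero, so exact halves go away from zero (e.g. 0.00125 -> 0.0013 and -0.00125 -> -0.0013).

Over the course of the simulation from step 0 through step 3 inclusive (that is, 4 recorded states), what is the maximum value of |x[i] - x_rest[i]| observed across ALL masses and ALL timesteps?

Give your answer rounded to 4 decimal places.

Answer: 2.0736

Derivation:
Step 0: x=[8.0000 14.0000 19.0000 25.0000] v=[0.0000 1.0000 0.0000 0.0000]
Step 1: x=[7.9200 14.0600 19.0400 25.0000] v=[-0.8000 0.6000 0.4000 0.0000]
Step 2: x=[7.7688 14.0736 19.1192 25.0016] v=[-1.5120 0.1360 0.7920 0.0160]
Step 3: x=[7.5590 14.0368 19.2319 25.0079] v=[-2.0976 -0.3677 1.1267 0.0630]
Max displacement = 2.0736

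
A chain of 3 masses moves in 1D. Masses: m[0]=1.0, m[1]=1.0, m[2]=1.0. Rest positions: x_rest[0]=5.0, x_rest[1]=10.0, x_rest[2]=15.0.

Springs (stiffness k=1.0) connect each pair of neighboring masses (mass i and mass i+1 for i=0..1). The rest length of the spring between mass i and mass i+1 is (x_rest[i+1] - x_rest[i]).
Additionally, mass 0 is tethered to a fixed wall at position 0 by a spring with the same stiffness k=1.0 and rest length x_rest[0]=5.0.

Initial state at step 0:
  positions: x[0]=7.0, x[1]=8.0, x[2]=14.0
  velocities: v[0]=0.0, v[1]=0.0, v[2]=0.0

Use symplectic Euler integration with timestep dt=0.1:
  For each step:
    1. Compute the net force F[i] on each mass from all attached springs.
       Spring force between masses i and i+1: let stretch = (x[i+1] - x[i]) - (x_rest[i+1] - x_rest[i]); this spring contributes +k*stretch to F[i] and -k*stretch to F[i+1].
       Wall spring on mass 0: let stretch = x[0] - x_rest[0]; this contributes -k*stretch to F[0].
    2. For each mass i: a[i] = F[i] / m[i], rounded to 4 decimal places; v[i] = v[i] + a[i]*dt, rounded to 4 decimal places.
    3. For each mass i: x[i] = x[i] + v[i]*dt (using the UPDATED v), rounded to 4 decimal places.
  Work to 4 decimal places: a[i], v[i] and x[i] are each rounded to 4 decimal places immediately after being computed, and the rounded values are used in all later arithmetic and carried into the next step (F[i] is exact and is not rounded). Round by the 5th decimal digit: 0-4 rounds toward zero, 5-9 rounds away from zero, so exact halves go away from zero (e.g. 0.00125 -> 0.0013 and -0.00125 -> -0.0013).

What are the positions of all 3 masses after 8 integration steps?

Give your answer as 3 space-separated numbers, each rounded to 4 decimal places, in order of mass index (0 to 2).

Answer: 5.1743 9.4685 13.7559

Derivation:
Step 0: x=[7.0000 8.0000 14.0000] v=[0.0000 0.0000 0.0000]
Step 1: x=[6.9400 8.0500 13.9900] v=[-0.6000 0.5000 -0.1000]
Step 2: x=[6.8217 8.1483 13.9706] v=[-1.1830 0.9830 -0.1940]
Step 3: x=[6.6485 8.2916 13.9430] v=[-1.7325 1.4326 -0.2762]
Step 4: x=[6.4252 8.4749 13.9089] v=[-2.2330 1.8334 -0.3413]
Step 5: x=[6.1581 8.6921 13.8704] v=[-2.6706 2.1718 -0.3847]
Step 6: x=[5.8548 8.9357 13.8302] v=[-3.0330 2.4362 -0.4025]
Step 7: x=[5.5238 9.1975 13.7910] v=[-3.3104 2.6176 -0.3920]
Step 8: x=[5.1743 9.4685 13.7559] v=[-3.4954 2.7096 -0.3514]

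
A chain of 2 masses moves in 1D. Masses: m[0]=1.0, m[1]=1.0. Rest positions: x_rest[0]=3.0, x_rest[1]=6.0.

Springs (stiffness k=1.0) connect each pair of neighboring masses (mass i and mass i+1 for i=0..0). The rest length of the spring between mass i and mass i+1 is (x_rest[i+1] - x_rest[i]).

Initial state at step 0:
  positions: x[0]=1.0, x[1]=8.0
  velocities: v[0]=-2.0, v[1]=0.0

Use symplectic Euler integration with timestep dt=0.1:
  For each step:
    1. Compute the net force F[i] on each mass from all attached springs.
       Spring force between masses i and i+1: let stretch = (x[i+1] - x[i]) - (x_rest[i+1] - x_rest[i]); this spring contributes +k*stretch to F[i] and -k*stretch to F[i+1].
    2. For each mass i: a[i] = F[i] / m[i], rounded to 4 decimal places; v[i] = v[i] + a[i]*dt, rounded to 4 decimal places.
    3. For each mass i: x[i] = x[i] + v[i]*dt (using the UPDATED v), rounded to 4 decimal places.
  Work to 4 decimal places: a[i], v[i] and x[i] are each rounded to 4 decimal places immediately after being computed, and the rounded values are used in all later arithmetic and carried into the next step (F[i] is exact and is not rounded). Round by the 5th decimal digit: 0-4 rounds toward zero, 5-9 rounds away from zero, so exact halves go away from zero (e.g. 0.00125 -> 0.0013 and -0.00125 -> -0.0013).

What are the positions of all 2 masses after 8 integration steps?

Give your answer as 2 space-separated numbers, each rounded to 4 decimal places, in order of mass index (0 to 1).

Step 0: x=[1.0000 8.0000] v=[-2.0000 0.0000]
Step 1: x=[0.8400 7.9600] v=[-1.6000 -0.4000]
Step 2: x=[0.7212 7.8788] v=[-1.1880 -0.8120]
Step 3: x=[0.6440 7.7560] v=[-0.7722 -1.2278]
Step 4: x=[0.6079 7.5921] v=[-0.3610 -1.6390]
Step 5: x=[0.6116 7.3884] v=[0.0374 -2.0374]
Step 6: x=[0.6531 7.1469] v=[0.4151 -2.4151]
Step 7: x=[0.7296 6.8705] v=[0.7645 -2.7645]
Step 8: x=[0.8375 6.5626] v=[1.0786 -3.0786]

Answer: 0.8375 6.5626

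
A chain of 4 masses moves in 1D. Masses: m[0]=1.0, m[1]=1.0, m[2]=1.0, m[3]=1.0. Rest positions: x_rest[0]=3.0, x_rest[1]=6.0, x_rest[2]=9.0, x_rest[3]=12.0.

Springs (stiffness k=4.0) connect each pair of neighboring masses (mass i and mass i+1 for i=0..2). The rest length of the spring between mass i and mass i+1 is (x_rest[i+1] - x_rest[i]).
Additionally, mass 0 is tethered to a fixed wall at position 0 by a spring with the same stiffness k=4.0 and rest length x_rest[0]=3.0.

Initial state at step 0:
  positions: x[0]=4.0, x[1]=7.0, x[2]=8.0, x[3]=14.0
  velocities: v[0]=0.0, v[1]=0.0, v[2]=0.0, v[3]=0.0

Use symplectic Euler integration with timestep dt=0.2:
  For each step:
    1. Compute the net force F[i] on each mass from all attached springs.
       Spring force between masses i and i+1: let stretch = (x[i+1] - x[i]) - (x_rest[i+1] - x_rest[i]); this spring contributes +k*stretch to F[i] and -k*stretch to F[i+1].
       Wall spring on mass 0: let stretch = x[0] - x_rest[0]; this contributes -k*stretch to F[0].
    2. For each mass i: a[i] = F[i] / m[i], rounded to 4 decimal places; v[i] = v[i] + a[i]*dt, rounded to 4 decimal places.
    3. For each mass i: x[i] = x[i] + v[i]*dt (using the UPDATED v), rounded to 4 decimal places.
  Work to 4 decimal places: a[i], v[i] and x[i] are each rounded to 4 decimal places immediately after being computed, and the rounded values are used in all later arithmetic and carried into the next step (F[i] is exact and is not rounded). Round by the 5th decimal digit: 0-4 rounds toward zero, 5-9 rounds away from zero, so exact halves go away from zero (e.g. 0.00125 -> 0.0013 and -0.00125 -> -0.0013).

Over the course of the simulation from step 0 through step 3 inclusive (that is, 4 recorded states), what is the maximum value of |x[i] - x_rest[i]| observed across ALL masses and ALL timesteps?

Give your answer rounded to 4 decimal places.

Step 0: x=[4.0000 7.0000 8.0000 14.0000] v=[0.0000 0.0000 0.0000 0.0000]
Step 1: x=[3.8400 6.6800 8.8000 13.5200] v=[-0.8000 -1.6000 4.0000 -2.4000]
Step 2: x=[3.5200 6.2448 10.0160 12.7648] v=[-1.6000 -2.1760 6.0800 -3.7760]
Step 3: x=[3.0728 5.9770 11.0684 12.0498] v=[-2.2362 -1.3389 5.2621 -3.5750]
Max displacement = 2.0684

Answer: 2.0684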